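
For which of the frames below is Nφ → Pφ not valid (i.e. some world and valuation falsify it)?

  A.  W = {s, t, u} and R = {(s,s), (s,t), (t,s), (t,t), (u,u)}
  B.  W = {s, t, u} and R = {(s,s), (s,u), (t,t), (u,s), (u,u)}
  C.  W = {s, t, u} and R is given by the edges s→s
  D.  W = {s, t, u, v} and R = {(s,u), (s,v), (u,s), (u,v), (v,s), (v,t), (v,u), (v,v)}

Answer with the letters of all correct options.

The schema Nφ → Pφ is axiom D; it is valid on a frame iff R is serial.
(A) R is serial (every world has an R-successor), so the schema is valid here.
(B) R is serial (every world has an R-successor), so the schema is valid here.
(C) R is not serial (t has no R-successor), so the schema fails here.
(D) R is not serial (t has no R-successor), so the schema fails here.

C, D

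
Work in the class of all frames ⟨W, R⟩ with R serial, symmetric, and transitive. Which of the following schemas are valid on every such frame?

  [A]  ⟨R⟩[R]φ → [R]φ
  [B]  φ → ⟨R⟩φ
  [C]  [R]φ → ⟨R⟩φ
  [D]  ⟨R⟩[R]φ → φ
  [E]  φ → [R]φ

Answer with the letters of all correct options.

A, B, C, D

A serial symmetric transitive relation is reflexive (take any v with uRv; symmetry gives vRu and transitivity gives uRu), hence an equivalence relation.
(A) ⟨R⟩[R]φ → [R]φ is the dual of axiom 5; it is valid on a frame exactly when R is euclidean. Every such R is euclidean, so valid.
(B) the dual of axiom T: valid iff R is reflexive. Every such R is reflexive — valid.
(C) [R]φ → ⟨R⟩φ is axiom D; it is valid on a frame exactly when R is serial. Every such R is serial, so valid.
(D) ⟨R⟩[R]φ → φ (the dual of axiom B) characterises the symmetric frames. Every such R is symmetric — valid.
(E) φ → [R]φ (equivalent to ◇p→p) corresponds to R being a subset of the identity. Such an R need not be a subset of the identity, so not valid.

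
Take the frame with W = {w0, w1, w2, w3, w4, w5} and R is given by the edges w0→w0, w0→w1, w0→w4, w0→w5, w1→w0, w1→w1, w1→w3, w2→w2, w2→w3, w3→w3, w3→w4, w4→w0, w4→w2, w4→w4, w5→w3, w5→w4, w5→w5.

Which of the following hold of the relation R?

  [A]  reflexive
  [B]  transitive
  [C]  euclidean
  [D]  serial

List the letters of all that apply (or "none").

A, D

(A) reflexive: each world relates to itself.
(B) not transitive: w0 R w1 and w1 R w3 but not w0 R w3.
(C) not euclidean: w0 R w1 and w0 R w4 but not w1 R w4.
(D) serial: every world has an R-successor.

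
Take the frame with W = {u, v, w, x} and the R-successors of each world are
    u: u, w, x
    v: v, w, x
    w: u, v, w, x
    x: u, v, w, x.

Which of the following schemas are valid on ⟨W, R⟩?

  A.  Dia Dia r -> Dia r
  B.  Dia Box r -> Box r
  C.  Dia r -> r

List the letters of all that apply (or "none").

none

R is not transitive: u R w and w R v but not u R v.
R is not euclidean: w R u and w R v but not u R v.
R is not a subset of the identity: u R w with u ≠ w.
(A) Dia Dia r -> Dia r is the dual of axiom 4, which corresponds to transitivity. R is not transitive — not valid.
(B) the dual of axiom 5: valid iff R is euclidean. R is not euclidean — not valid.
(C) Dia r -> r is valid only on frames where every R-edge is a self-loop. Here R ⊄ identity — not valid.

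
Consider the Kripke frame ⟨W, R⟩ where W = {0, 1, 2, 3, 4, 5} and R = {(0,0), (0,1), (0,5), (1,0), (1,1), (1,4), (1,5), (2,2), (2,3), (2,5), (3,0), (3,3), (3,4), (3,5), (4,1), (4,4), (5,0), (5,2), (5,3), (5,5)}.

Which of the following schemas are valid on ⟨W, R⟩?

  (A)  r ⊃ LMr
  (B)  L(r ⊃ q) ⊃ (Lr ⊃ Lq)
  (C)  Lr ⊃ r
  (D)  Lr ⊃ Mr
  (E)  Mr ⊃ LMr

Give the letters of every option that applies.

R is reflexive: each world relates to itself.
R is not symmetric: 1 R 5 but not 5 R 1.
R is not euclidean: 0 R 5 and 0 R 1 but not 5 R 1.
R is serial: every world has an R-successor.
(A) r ⊃ LMr (axiom B) characterises the symmetric frames. R is not symmetric — not valid.
(B) this is just K, valid on every normal frame.
(C) Lr ⊃ r (axiom T) characterises the reflexive frames. R is reflexive — valid.
(D) Lr ⊃ Mr is axiom D, which corresponds to seriality. R is serial — valid.
(E) Mr ⊃ LMr (axiom 5) characterises the euclidean frames. R is not euclidean — not valid.

B, C, D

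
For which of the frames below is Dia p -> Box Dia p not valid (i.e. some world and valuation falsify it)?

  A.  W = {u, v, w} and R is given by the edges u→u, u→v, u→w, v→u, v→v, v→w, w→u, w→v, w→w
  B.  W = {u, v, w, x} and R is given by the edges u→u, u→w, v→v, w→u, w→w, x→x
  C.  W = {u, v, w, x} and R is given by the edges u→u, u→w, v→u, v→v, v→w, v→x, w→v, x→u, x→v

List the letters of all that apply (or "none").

C

The schema Dia p -> Box Dia p is axiom 5; it is valid on a frame iff R is euclidean.
(A) R is euclidean (any two R-successors of the same world are R-related), so the schema is valid here.
(B) R is euclidean (any two R-successors of the same world are R-related), so the schema is valid here.
(C) R is not euclidean (u R w and u R u but not w R u), so the schema fails here.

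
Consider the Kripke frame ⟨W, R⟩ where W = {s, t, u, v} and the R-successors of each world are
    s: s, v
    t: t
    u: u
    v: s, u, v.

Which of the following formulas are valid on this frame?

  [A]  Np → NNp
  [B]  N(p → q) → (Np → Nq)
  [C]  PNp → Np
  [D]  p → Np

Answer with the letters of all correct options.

B

R is not transitive: s R v and v R u but not s R u.
R is not euclidean: v R s and v R u but not s R u.
R is not a subset of the identity: s R v with s ≠ v.
(A) Np → NNp is axiom 4; it is valid on a frame exactly when R is transitive. R is not transitive, so not valid.
(B) this is just K, valid on every normal frame.
(C) PNp → Np (the dual of axiom 5) characterises the euclidean frames. R is not euclidean — not valid.
(D) p → Np (equivalent to ◇p→p) corresponds to R being a subset of the identity. Here R ⊄ identity, so not valid.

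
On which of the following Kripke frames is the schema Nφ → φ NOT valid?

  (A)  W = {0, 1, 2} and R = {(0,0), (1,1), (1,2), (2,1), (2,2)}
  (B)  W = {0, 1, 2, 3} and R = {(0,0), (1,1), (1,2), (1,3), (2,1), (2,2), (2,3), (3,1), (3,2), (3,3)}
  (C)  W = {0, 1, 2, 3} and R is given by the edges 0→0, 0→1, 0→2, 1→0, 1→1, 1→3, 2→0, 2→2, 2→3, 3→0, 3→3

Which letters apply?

none

The schema Nφ → φ is axiom T; it is valid on a frame iff R is reflexive.
(A) R is reflexive (each world relates to itself), so the schema is valid here.
(B) R is reflexive (each world relates to itself), so the schema is valid here.
(C) R is reflexive (each world relates to itself), so the schema is valid here.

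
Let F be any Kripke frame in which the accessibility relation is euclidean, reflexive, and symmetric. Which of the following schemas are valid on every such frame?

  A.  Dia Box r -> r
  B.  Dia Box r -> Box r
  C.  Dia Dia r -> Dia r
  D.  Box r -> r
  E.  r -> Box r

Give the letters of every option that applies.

A relation that is euclidean, reflexive, and symmetric is also serial and transitive.
(A) Dia Box r -> r is the dual of axiom B; it is valid on a frame exactly when R is symmetric. Every such R is symmetric, so valid.
(B) Dia Box r -> Box r (the dual of axiom 5) characterises the euclidean frames. Every such R is euclidean — valid.
(C) Dia Dia r -> Dia r (the dual of axiom 4) characterises the transitive frames. Every such R is transitive — valid.
(D) axiom T: valid iff R is reflexive. Every such R is reflexive — valid.
(E) r -> Box r is valid only on frames where every R-edge is a self-loop. Such an R need not be a subset of the identity — not valid.

A, B, C, D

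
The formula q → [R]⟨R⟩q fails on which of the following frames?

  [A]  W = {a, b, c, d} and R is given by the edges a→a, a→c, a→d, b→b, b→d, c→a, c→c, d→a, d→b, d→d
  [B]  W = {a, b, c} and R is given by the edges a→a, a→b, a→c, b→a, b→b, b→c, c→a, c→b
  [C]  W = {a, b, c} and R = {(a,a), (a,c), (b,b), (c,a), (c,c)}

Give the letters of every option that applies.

The schema q → [R]⟨R⟩q is axiom B; it is valid on a frame iff R is symmetric.
(A) R is symmetric (every R-edge is matched by its reverse), so the schema is valid here.
(B) R is symmetric (every R-edge is matched by its reverse), so the schema is valid here.
(C) R is symmetric (every R-edge is matched by its reverse), so the schema is valid here.

none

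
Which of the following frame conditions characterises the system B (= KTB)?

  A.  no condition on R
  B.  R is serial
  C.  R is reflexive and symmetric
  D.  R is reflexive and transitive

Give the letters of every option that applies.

C

(A) this class determines K, not B (= KTB).
(B) this class determines D, not B (= KTB).
(C) B (= KTB) is sound and complete for exactly this class.
(D) this class determines S4, not B (= KTB).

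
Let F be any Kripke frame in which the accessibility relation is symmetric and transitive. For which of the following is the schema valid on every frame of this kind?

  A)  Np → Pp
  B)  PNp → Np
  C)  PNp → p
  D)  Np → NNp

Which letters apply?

A symmetric transitive relation is euclidean (uRv and uRw give vRu by symmetry, then vRw by transitivity).
(A) Np → Pp is axiom D, which corresponds to seriality. Such an R need not be serial — not valid.
(B) PNp → Np (the dual of axiom 5) characterises the euclidean frames. Every such R is euclidean — valid.
(C) PNp → p is the dual of axiom B; it is valid on a frame exactly when R is symmetric. Every such R is symmetric, so valid.
(D) Np → NNp is axiom 4, which corresponds to transitivity. Every such R is transitive — valid.

B, C, D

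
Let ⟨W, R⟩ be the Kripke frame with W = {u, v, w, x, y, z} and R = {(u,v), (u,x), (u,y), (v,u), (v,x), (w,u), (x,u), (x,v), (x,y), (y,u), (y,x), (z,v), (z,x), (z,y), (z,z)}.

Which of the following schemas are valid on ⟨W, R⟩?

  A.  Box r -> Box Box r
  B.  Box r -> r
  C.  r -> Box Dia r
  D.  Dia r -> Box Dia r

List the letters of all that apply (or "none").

R is not reflexive: not u R u.
R is not symmetric: w R u but not u R w.
R is not transitive: u R v and v R u but not u R u.
R is not euclidean: u R v and u R y but not v R y.
(A) Box r -> Box Box r is axiom 4, which corresponds to transitivity. R is not transitive — not valid.
(B) axiom T: valid iff R is reflexive. R is not reflexive — not valid.
(C) axiom B: valid iff R is symmetric. R is not symmetric — not valid.
(D) Dia r -> Box Dia r (axiom 5) characterises the euclidean frames. R is not euclidean — not valid.

none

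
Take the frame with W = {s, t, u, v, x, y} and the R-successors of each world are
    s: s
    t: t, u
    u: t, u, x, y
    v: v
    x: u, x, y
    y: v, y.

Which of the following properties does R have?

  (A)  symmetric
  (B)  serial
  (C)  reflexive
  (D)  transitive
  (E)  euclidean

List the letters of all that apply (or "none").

(A) not symmetric: u R y but not y R u.
(B) serial: every world has an R-successor.
(C) reflexive: each world relates to itself.
(D) not transitive: t R u and u R x but not t R x.
(E) not euclidean: u R t and u R x but not t R x.

B, C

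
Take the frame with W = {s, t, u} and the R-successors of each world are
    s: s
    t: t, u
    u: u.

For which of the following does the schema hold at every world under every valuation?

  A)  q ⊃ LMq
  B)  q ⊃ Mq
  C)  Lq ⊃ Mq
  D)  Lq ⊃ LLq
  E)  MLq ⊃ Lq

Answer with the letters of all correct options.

R is reflexive: each world relates to itself.
R is not symmetric: t R u but not u R t.
R is transitive: R is closed under composition.
R is not euclidean: t R u and t R t but not u R t.
R is serial: every world has an R-successor.
(A) q ⊃ LMq is axiom B; it is valid on a frame exactly when R is symmetric. R is not symmetric, so not valid.
(B) q ⊃ Mq (the dual of axiom T) characterises the reflexive frames. R is reflexive — valid.
(C) Lq ⊃ Mq is axiom D; it is valid on a frame exactly when R is serial. R is serial, so valid.
(D) Lq ⊃ LLq is axiom 4, which corresponds to transitivity. R is transitive — valid.
(E) MLq ⊃ Lq is the dual of axiom 5, which corresponds to the euclidean property. R is not euclidean — not valid.

B, C, D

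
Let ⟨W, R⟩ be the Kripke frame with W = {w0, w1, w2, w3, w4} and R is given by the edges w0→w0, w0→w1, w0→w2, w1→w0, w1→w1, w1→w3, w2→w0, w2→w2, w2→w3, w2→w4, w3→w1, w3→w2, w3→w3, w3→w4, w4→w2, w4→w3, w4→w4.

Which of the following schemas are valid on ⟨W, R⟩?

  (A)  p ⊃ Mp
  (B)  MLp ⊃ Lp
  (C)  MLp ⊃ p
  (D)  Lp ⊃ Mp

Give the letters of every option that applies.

R is reflexive: each world relates to itself.
R is symmetric: every R-edge is matched by its reverse.
R is not euclidean: w0 R w1 and w0 R w2 but not w1 R w2.
R is serial: every world has an R-successor.
(A) p ⊃ Mp is the dual of axiom T; it is valid on a frame exactly when R is reflexive. R is reflexive, so valid.
(B) the dual of axiom 5: valid iff R is euclidean. R is not euclidean — not valid.
(C) MLp ⊃ p (the dual of axiom B) characterises the symmetric frames. R is symmetric — valid.
(D) Lp ⊃ Mp is axiom D, which corresponds to seriality. R is serial — valid.

A, C, D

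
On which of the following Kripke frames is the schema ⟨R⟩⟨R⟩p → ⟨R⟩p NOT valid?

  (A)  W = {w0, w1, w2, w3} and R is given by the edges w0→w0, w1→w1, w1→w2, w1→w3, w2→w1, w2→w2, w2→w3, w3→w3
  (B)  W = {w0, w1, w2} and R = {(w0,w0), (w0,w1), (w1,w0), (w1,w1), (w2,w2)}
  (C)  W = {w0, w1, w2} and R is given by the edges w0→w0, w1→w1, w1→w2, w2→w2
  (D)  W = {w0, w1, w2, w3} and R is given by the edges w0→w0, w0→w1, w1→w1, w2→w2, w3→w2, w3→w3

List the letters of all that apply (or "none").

The schema ⟨R⟩⟨R⟩p → ⟨R⟩p is the dual of axiom 4; it is valid on a frame iff R is transitive.
(A) R is transitive (R is closed under composition), so the schema is valid here.
(B) R is transitive (R is closed under composition), so the schema is valid here.
(C) R is transitive (R is closed under composition), so the schema is valid here.
(D) R is transitive (R is closed under composition), so the schema is valid here.

none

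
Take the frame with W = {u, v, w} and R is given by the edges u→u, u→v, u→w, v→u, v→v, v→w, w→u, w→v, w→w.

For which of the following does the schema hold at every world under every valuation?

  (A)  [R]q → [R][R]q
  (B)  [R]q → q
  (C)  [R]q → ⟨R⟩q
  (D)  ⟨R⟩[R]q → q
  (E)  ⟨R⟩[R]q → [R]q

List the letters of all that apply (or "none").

A, B, C, D, E

R is reflexive: each world relates to itself.
R is symmetric: every R-edge is matched by its reverse.
R is transitive: R is closed under composition.
R is euclidean: any two R-successors of the same world are R-related.
R is serial: every world has an R-successor.
(A) axiom 4: valid iff R is transitive. R is transitive — valid.
(B) [R]q → q is axiom T; it is valid on a frame exactly when R is reflexive. R is reflexive, so valid.
(C) [R]q → ⟨R⟩q is axiom D, which corresponds to seriality. R is serial — valid.
(D) the dual of axiom B: valid iff R is symmetric. R is symmetric — valid.
(E) the dual of axiom 5: valid iff R is euclidean. R is euclidean — valid.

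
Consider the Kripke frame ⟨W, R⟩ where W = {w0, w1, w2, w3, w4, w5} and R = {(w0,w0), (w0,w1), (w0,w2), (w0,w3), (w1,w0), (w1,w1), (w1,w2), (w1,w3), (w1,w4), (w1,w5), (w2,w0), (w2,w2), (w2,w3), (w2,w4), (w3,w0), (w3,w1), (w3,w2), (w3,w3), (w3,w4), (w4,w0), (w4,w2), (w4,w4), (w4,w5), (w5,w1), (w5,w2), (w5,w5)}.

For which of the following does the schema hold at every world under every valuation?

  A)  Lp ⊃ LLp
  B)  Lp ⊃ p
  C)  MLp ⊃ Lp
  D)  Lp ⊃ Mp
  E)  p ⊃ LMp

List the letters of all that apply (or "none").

B, D

R is reflexive: each world relates to itself.
R is not symmetric: w1 R w2 but not w2 R w1.
R is not transitive: w0 R w1 and w1 R w4 but not w0 R w4.
R is not euclidean: w0 R w2 and w0 R w1 but not w2 R w1.
R is serial: every world has an R-successor.
(A) Lp ⊃ LLp is axiom 4, which corresponds to transitivity. R is not transitive — not valid.
(B) Lp ⊃ p is axiom T, which corresponds to reflexivity. R is reflexive — valid.
(C) the dual of axiom 5: valid iff R is euclidean. R is not euclidean — not valid.
(D) Lp ⊃ Mp is axiom D; it is valid on a frame exactly when R is serial. R is serial, so valid.
(E) p ⊃ LMp is axiom B, which corresponds to symmetry. R is not symmetric — not valid.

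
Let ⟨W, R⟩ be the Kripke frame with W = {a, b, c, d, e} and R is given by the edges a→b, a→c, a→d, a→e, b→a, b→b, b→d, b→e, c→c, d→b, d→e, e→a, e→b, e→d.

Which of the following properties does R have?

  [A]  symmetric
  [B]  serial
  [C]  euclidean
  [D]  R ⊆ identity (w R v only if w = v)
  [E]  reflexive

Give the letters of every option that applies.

(A) not symmetric: a R c but not c R a.
(B) serial: every world has an R-successor.
(C) not euclidean: a R b and a R c but not b R c.
(D) not ⊆ identity: a R b with a ≠ b.
(E) not reflexive: not a R a.

B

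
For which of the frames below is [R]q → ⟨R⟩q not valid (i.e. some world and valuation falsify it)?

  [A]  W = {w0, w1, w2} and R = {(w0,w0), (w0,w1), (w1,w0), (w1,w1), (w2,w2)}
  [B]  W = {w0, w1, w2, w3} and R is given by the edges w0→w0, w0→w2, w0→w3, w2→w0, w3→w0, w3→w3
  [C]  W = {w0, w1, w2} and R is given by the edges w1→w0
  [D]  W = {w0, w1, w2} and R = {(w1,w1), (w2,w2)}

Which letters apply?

B, C, D

The schema [R]q → ⟨R⟩q is axiom D; it is valid on a frame iff R is serial.
(A) R is serial (every world has an R-successor), so the schema is valid here.
(B) R is not serial (w1 has no R-successor), so the schema fails here.
(C) R is not serial (w0 has no R-successor), so the schema fails here.
(D) R is not serial (w0 has no R-successor), so the schema fails here.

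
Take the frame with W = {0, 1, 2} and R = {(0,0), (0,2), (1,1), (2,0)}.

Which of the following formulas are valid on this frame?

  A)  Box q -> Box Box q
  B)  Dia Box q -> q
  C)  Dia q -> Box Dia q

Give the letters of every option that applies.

R is symmetric: every R-edge is matched by its reverse.
R is not transitive: 2 R 0 and 0 R 2 but not 2 R 2.
R is not euclidean: 0 R 2 and 0 R 2 but not 2 R 2.
(A) Box q -> Box Box q is axiom 4; it is valid on a frame exactly when R is transitive. R is not transitive, so not valid.
(B) Dia Box q -> q is the dual of axiom B; it is valid on a frame exactly when R is symmetric. R is symmetric, so valid.
(C) axiom 5: valid iff R is euclidean. R is not euclidean — not valid.

B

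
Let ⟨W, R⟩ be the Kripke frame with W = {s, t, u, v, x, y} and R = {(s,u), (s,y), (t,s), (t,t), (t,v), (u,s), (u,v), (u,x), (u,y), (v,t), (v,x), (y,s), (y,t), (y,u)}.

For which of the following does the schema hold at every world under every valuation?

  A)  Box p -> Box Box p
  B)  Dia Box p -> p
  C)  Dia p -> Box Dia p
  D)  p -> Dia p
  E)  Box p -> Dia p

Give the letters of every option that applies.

none

R is not reflexive: not s R s.
R is not symmetric: t R s but not s R t.
R is not transitive: s R u and u R s but not s R s.
R is not euclidean: t R s and t R t but not s R t.
R is not serial: x has no R-successor.
(A) axiom 4: valid iff R is transitive. R is not transitive — not valid.
(B) the dual of axiom B: valid iff R is symmetric. R is not symmetric — not valid.
(C) axiom 5: valid iff R is euclidean. R is not euclidean — not valid.
(D) p -> Dia p is the dual of axiom T; it is valid on a frame exactly when R is reflexive. R is not reflexive, so not valid.
(E) axiom D: valid iff R is serial. R is not serial — not valid.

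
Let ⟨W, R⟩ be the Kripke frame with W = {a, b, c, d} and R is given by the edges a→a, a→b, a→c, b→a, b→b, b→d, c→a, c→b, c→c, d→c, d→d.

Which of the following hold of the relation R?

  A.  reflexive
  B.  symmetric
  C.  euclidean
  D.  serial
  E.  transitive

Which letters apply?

A, D

(A) reflexive: each world relates to itself.
(B) not symmetric: b R d but not d R b.
(C) not euclidean: a R b and a R c but not b R c.
(D) serial: every world has an R-successor.
(E) not transitive: a R b and b R d but not a R d.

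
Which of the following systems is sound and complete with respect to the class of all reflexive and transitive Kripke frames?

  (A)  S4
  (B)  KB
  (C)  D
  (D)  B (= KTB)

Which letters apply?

(A) S4 is determined by exactly this class.
(B) KB is determined by the class of symmetric frames.
(C) D is determined by the class of serial frames.
(D) B (= KTB) is determined by the class of reflexive and symmetric frames.

A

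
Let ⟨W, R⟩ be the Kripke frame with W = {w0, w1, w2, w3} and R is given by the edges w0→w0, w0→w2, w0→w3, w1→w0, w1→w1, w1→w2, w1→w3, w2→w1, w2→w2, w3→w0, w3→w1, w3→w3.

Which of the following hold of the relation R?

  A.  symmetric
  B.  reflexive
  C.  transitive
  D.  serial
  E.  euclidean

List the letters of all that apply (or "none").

B, D

(A) not symmetric: w0 R w2 but not w2 R w0.
(B) reflexive: each world relates to itself.
(C) not transitive: w0 R w2 and w2 R w1 but not w0 R w1.
(D) serial: every world has an R-successor.
(E) not euclidean: w0 R w2 and w0 R w0 but not w2 R w0.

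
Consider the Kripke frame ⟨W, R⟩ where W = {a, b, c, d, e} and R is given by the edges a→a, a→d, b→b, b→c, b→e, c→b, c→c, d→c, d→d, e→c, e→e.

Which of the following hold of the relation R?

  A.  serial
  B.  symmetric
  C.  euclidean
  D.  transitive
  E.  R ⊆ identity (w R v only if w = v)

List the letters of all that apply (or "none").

A

(A) serial: every world has an R-successor.
(B) not symmetric: a R d but not d R a.
(C) not euclidean: a R d and a R a but not d R a.
(D) not transitive: a R d and d R c but not a R c.
(E) not ⊆ identity: a R d with a ≠ d.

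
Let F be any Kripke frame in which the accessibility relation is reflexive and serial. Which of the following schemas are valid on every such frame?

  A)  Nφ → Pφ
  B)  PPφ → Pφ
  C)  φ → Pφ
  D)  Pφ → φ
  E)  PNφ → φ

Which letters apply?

(A) Nφ → Pφ is axiom D; it is valid on a frame exactly when R is serial. Every such R is serial, so valid.
(B) the dual of axiom 4: valid iff R is transitive. Such an R need not be transitive — not valid.
(C) φ → Pφ (the dual of axiom T) characterises the reflexive frames. Every such R is reflexive — valid.
(D) Pφ → φ (the converse of T) corresponds to R being a subset of the identity. Such an R need not be a subset of the identity, so not valid.
(E) PNφ → φ is the dual of axiom B, which corresponds to symmetry. Such an R need not be symmetric — not valid.

A, C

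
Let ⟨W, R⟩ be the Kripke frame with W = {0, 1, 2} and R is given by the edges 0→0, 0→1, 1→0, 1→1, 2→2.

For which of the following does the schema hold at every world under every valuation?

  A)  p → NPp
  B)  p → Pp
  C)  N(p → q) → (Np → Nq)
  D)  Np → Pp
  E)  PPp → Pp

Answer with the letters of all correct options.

R is reflexive: each world relates to itself.
R is symmetric: every R-edge is matched by its reverse.
R is transitive: R is closed under composition.
R is serial: every world has an R-successor.
(A) p → NPp (axiom B) characterises the symmetric frames. R is symmetric — valid.
(B) p → Pp (the dual of axiom T) characterises the reflexive frames. R is reflexive — valid.
(C) this is just K, valid on every normal frame.
(D) axiom D: valid iff R is serial. R is serial — valid.
(E) PPp → Pp is the dual of axiom 4, which corresponds to transitivity. R is transitive — valid.

A, B, C, D, E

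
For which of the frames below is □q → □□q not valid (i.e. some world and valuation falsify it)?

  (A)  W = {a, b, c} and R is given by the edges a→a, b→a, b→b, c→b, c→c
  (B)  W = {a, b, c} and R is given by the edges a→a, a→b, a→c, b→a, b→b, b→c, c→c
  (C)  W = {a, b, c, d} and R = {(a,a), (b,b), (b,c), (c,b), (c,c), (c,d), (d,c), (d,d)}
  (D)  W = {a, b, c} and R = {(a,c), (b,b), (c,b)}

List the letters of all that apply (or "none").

A, C, D

The schema □q → □□q is axiom 4; it is valid on a frame iff R is transitive.
(A) R is not transitive (c R b and b R a but not c R a), so the schema fails here.
(B) R is transitive (R is closed under composition), so the schema is valid here.
(C) R is not transitive (b R c and c R d but not b R d), so the schema fails here.
(D) R is not transitive (a R c and c R b but not a R b), so the schema fails here.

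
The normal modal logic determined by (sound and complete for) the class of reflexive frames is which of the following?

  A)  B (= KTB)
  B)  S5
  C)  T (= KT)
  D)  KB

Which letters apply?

C

(A) B (= KTB) is determined by the class of reflexive and symmetric frames.
(B) S5 is determined by the class of reflexive, symmetric, and transitive frames.
(C) T (= KT) is determined by exactly this class.
(D) KB is determined by the class of symmetric frames.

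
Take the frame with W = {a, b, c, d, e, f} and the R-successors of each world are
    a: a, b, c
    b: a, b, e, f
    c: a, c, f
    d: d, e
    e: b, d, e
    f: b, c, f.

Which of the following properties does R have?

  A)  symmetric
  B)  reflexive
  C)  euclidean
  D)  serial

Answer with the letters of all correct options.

(A) symmetric: every R-edge is matched by its reverse.
(B) reflexive: each world relates to itself.
(C) not euclidean: a R b and a R c but not b R c.
(D) serial: every world has an R-successor.

A, B, D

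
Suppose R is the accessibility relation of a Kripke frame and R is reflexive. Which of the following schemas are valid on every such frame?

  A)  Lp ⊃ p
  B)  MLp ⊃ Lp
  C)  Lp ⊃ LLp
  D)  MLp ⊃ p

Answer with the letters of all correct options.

A reflexive relation is serial.
(A) Lp ⊃ p (axiom T) characterises the reflexive frames. Every such R is reflexive — valid.
(B) MLp ⊃ Lp is the dual of axiom 5; it is valid on a frame exactly when R is euclidean. Such an R need not be euclidean, so not valid.
(C) Lp ⊃ LLp is axiom 4, which corresponds to transitivity. Such an R need not be transitive — not valid.
(D) MLp ⊃ p is the dual of axiom B; it is valid on a frame exactly when R is symmetric. Such an R need not be symmetric, so not valid.

A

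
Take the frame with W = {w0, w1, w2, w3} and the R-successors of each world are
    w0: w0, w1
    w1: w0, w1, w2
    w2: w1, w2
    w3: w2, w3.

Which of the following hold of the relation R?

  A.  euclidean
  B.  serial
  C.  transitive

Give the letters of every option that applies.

(A) not euclidean: w1 R w0 and w1 R w2 but not w0 R w2.
(B) serial: every world has an R-successor.
(C) not transitive: w0 R w1 and w1 R w2 but not w0 R w2.

B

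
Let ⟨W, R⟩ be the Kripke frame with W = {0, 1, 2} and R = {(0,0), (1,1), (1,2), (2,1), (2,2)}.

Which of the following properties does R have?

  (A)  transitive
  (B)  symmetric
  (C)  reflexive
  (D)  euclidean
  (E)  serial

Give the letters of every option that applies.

(A) transitive: R is closed under composition.
(B) symmetric: every R-edge is matched by its reverse.
(C) reflexive: each world relates to itself.
(D) euclidean: any two R-successors of the same world are R-related.
(E) serial: every world has an R-successor.

A, B, C, D, E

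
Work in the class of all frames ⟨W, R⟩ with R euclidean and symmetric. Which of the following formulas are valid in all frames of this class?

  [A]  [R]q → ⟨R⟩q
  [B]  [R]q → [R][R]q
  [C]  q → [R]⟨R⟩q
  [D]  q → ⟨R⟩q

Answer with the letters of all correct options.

A symmetric euclidean relation is transitive (uRv and vRw give vRu by symmetry, then uRw by the euclidean condition, applied at v).
(A) [R]q → ⟨R⟩q (axiom D) characterises the serial frames. Such an R need not be serial — not valid.
(B) axiom 4: valid iff R is transitive. Every such R is transitive — valid.
(C) q → [R]⟨R⟩q is axiom B, which corresponds to symmetry. Every such R is symmetric — valid.
(D) q → ⟨R⟩q (the dual of axiom T) characterises the reflexive frames. Such an R need not be reflexive — not valid.

B, C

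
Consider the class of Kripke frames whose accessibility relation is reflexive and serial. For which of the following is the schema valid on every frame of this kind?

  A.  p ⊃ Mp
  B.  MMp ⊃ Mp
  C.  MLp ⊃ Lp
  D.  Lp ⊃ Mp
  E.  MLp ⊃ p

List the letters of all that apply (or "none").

A, D

(A) p ⊃ Mp is the dual of axiom T; it is valid on a frame exactly when R is reflexive. Every such R is reflexive, so valid.
(B) MMp ⊃ Mp (the dual of axiom 4) characterises the transitive frames. Such an R need not be transitive — not valid.
(C) the dual of axiom 5: valid iff R is euclidean. Such an R need not be euclidean — not valid.
(D) Lp ⊃ Mp is axiom D; it is valid on a frame exactly when R is serial. Every such R is serial, so valid.
(E) MLp ⊃ p (the dual of axiom B) characterises the symmetric frames. Such an R need not be symmetric — not valid.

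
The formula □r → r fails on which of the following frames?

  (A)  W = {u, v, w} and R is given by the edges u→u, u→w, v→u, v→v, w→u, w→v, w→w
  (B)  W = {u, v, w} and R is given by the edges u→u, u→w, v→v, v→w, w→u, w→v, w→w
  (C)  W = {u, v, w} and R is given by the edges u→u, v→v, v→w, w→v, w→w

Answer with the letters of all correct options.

The schema □r → r is axiom T; it is valid on a frame iff R is reflexive.
(A) R is reflexive (each world relates to itself), so the schema is valid here.
(B) R is reflexive (each world relates to itself), so the schema is valid here.
(C) R is reflexive (each world relates to itself), so the schema is valid here.

none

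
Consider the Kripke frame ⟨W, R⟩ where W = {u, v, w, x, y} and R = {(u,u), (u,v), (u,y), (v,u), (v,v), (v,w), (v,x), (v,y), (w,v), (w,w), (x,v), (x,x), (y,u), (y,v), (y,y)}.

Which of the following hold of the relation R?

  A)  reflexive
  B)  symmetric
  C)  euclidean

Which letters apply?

A, B

(A) reflexive: each world relates to itself.
(B) symmetric: every R-edge is matched by its reverse.
(C) not euclidean: v R u and v R w but not u R w.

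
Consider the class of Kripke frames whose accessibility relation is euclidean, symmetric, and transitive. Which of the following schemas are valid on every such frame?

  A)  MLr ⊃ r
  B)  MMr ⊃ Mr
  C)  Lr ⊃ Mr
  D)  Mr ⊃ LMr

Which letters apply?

(A) MLr ⊃ r (the dual of axiom B) characterises the symmetric frames. Every such R is symmetric — valid.
(B) MMr ⊃ Mr is the dual of axiom 4; it is valid on a frame exactly when R is transitive. Every such R is transitive, so valid.
(C) Lr ⊃ Mr is axiom D; it is valid on a frame exactly when R is serial. Such an R need not be serial, so not valid.
(D) Mr ⊃ LMr is axiom 5; it is valid on a frame exactly when R is euclidean. Every such R is euclidean, so valid.

A, B, D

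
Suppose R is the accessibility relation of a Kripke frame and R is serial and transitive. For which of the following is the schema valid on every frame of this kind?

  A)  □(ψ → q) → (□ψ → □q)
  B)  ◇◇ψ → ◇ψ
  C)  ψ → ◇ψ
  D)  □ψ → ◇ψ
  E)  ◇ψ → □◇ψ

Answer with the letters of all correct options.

A, B, D

(A) □(ψ → q) → (□ψ → □q) is the K axiom; it holds on all frames — valid.
(B) ◇◇ψ → ◇ψ is the dual of axiom 4, which corresponds to transitivity. Every such R is transitive — valid.
(C) the dual of axiom T: valid iff R is reflexive. Such an R need not be reflexive — not valid.
(D) axiom D: valid iff R is serial. Every such R is serial — valid.
(E) ◇ψ → □◇ψ is axiom 5, which corresponds to the euclidean property. Such an R need not be euclidean — not valid.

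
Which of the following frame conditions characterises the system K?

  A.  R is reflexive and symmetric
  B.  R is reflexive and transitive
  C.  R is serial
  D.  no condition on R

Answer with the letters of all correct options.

(A) this class determines B (= KTB), not K.
(B) this class determines S4, not K.
(C) this class determines D, not K.
(D) K is sound and complete for exactly this class.

D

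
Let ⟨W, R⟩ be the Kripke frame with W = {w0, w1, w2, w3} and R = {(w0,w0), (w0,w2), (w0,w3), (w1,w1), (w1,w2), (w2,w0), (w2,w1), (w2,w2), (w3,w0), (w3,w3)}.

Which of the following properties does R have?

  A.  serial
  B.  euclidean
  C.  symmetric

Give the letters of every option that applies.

(A) serial: every world has an R-successor.
(B) not euclidean: w0 R w2 and w0 R w3 but not w2 R w3.
(C) symmetric: every R-edge is matched by its reverse.

A, C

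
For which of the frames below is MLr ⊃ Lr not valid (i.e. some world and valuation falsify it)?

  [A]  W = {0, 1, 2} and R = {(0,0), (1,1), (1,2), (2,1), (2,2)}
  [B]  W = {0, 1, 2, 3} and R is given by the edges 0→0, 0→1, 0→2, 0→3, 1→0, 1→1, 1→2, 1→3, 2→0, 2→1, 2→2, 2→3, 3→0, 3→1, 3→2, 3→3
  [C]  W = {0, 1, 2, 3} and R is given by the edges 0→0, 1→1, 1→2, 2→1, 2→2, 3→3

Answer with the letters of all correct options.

none

The schema MLr ⊃ Lr is the dual of axiom 5; it is valid on a frame iff R is euclidean.
(A) R is euclidean (any two R-successors of the same world are R-related), so the schema is valid here.
(B) R is euclidean (any two R-successors of the same world are R-related), so the schema is valid here.
(C) R is euclidean (any two R-successors of the same world are R-related), so the schema is valid here.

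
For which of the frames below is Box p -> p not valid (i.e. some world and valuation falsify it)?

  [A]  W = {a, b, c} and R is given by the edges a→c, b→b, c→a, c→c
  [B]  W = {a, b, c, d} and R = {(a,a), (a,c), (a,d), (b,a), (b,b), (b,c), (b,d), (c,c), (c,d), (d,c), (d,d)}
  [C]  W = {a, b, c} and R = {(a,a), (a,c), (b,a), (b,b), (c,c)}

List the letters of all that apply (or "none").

A

The schema Box p -> p is axiom T; it is valid on a frame iff R is reflexive.
(A) R is not reflexive (not a R a), so the schema fails here.
(B) R is reflexive (each world relates to itself), so the schema is valid here.
(C) R is reflexive (each world relates to itself), so the schema is valid here.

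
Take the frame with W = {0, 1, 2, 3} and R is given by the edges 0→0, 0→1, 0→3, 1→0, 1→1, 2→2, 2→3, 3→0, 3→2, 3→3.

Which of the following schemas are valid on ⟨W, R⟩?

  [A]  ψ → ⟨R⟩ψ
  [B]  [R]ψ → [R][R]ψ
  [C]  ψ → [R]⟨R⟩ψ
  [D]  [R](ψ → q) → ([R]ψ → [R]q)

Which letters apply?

A, C, D

R is reflexive: each world relates to itself.
R is symmetric: every R-edge is matched by its reverse.
R is not transitive: 0 R 3 and 3 R 2 but not 0 R 2.
(A) the dual of axiom T: valid iff R is reflexive. R is reflexive — valid.
(B) [R]ψ → [R][R]ψ is axiom 4, which corresponds to transitivity. R is not transitive — not valid.
(C) ψ → [R]⟨R⟩ψ (axiom B) characterises the symmetric frames. R is symmetric — valid.
(D) this is just K, valid on every normal frame.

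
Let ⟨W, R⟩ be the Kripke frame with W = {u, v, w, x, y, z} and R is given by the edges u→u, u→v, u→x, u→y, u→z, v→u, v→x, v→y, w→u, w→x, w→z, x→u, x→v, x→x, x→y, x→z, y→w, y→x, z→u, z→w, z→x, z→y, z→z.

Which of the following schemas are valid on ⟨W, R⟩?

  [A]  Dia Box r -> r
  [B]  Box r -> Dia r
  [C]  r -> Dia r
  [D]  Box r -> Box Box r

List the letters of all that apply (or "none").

B

R is not reflexive: not v R v.
R is not symmetric: u R y but not y R u.
R is not transitive: u R y and y R w but not u R w.
R is serial: every world has an R-successor.
(A) Dia Box r -> r is the dual of axiom B, which corresponds to symmetry. R is not symmetric — not valid.
(B) axiom D: valid iff R is serial. R is serial — valid.
(C) the dual of axiom T: valid iff R is reflexive. R is not reflexive — not valid.
(D) Box r -> Box Box r (axiom 4) characterises the transitive frames. R is not transitive — not valid.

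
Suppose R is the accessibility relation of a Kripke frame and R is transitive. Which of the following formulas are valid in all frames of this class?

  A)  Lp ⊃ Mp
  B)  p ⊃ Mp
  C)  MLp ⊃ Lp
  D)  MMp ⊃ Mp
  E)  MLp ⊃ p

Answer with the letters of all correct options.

(A) Lp ⊃ Mp is axiom D, which corresponds to seriality. Such an R need not be serial — not valid.
(B) the dual of axiom T: valid iff R is reflexive. Such an R need not be reflexive — not valid.
(C) the dual of axiom 5: valid iff R is euclidean. Such an R need not be euclidean — not valid.
(D) the dual of axiom 4: valid iff R is transitive. Every such R is transitive — valid.
(E) the dual of axiom B: valid iff R is symmetric. Such an R need not be symmetric — not valid.

D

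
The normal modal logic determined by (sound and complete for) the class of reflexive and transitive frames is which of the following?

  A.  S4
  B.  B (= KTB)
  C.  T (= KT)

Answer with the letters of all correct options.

(A) S4 is determined by exactly this class.
(B) B (= KTB) is determined by the class of reflexive and symmetric frames.
(C) T (= KT) is determined by the class of reflexive frames.

A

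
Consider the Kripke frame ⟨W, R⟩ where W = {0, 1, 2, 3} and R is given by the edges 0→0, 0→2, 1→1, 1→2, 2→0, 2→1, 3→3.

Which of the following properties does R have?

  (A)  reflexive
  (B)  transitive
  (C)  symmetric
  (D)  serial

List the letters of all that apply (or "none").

C, D

(A) not reflexive: not 2 R 2.
(B) not transitive: 0 R 2 and 2 R 1 but not 0 R 1.
(C) symmetric: every R-edge is matched by its reverse.
(D) serial: every world has an R-successor.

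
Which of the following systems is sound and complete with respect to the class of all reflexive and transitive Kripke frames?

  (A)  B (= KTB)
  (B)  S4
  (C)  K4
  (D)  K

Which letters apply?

B

(A) B (= KTB) is determined by the class of reflexive and symmetric frames.
(B) S4 is determined by exactly this class.
(C) K4 is determined by the class of transitive frames.
(D) K is determined by the class of arbitrary frames.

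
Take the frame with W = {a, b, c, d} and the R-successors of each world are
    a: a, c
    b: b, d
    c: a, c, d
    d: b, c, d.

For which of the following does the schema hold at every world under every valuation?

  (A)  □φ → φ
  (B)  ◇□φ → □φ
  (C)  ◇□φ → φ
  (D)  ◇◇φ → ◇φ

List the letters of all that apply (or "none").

A, C

R is reflexive: each world relates to itself.
R is symmetric: every R-edge is matched by its reverse.
R is not transitive: a R c and c R d but not a R d.
R is not euclidean: c R a and c R d but not a R d.
(A) □φ → φ is axiom T, which corresponds to reflexivity. R is reflexive — valid.
(B) ◇□φ → □φ (the dual of axiom 5) characterises the euclidean frames. R is not euclidean — not valid.
(C) ◇□φ → φ is the dual of axiom B; it is valid on a frame exactly when R is symmetric. R is symmetric, so valid.
(D) the dual of axiom 4: valid iff R is transitive. R is not transitive — not valid.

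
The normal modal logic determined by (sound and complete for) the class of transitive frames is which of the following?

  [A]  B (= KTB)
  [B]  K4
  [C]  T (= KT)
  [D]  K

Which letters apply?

B

(A) B (= KTB) is determined by the class of reflexive and symmetric frames.
(B) K4 is determined by exactly this class.
(C) T (= KT) is determined by the class of reflexive frames.
(D) K is determined by the class of arbitrary frames.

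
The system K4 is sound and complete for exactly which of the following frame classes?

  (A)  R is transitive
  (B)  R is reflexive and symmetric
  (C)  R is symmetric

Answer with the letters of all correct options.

A

(A) K4 is sound and complete for exactly this class.
(B) this class determines B (= KTB), not K4.
(C) this class determines KB, not K4.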